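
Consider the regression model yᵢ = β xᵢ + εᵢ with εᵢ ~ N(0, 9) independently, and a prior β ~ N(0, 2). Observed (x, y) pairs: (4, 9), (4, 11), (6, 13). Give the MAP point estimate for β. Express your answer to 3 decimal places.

β̂_MAP = 2.179

log p(β | y) = −Σ(yᵢ − βxᵢ)²/(2·9) − β²/(2·2) + const.
Setting the derivative to zero: Σxᵢ(yᵢ − βxᵢ)/9 − β/2 = 0, so β = Σxᵢyᵢ / (Σxᵢ² + σ²/τ²).
Σxᵢyᵢ = 4·9 + 4·11 + 6·13 = 158; Σxᵢ² = 68; σ²/τ² = 4.5.
β̂_MAP = 158 / (68 + 4.5) = 158/72.5 ≈ 2.179.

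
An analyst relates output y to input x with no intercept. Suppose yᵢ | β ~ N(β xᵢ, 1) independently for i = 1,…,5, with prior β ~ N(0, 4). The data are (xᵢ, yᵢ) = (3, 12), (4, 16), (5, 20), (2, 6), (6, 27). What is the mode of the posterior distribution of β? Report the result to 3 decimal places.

log p(β | y) = −Σ(yᵢ − βxᵢ)²/(2·1) − β²/(2·4) + const.
Setting the derivative to zero: Σxᵢ(yᵢ − βxᵢ)/1 − β/4 = 0, so β = Σxᵢyᵢ / (Σxᵢ² + σ²/τ²).
Σxᵢyᵢ = 3·12 + 4·16 + 5·20 + 2·6 + 6·27 = 374; Σxᵢ² = 90; σ²/τ² = 0.25.
β̂_MAP = 374 / (90 + 0.25) = 374/90.25 ≈ 4.144.

β̂_MAP = 4.144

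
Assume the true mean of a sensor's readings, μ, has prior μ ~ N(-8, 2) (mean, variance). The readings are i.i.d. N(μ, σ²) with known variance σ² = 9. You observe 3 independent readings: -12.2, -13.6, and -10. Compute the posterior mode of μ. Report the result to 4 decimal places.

μ̂_MAP = -9.5733

n = 3; x̄ = ((-12.2) + (-13.6) + (-10))/3 = -35.8/3 = -179/15 ≈ -11.9333.
For a Normal prior and Normal likelihood with known variance, the posterior is Normal; its mode equals its mean, the precision-weighted average.
Prior precision 1/σ₀² = 1/2 = 0.5; data precision n/σ² = 3/9 = 1/3.
μ̂ = (0.5·(-8) + (1/3)·(-179/15)) / (0.5 + 1/3) = (-359/45)/(5/6) = -718/75 ≈ -9.5733.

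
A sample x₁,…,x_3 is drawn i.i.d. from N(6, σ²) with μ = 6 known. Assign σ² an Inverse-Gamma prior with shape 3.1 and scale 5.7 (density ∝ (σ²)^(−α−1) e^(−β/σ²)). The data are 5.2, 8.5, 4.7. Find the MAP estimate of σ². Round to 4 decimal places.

Sum of squared deviations about the known mean: SS = (5.2−6)² + (8.5−6)² + (4.7−6)² = 8.58.
The Normal likelihood contributes (σ²)^(−n/2) exp(−SS/(2σ²)), so the posterior is Inverse-Gamma(α + n/2, β + SS/2) = Inverse-Gamma(4.6, 9.99).
The mode of Inverse-Gamma(a, b) is b/(a+1) = 9.99/5.6 ≈ 1.7839.

σ̂²_MAP = 1.7839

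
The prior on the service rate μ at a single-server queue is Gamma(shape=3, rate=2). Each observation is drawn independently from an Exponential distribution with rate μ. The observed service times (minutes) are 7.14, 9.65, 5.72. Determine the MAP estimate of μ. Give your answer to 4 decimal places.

The Exponential(rate=μ) likelihood is ∝ μ^n e^(−μΣtᵢ). Here n = 3 and Σtᵢ = 7.14 + 9.65 + 5.72 = 22.51.
Posterior ∝ μ^2e^(−2μ) · μ^3e^(−22.51μ) = μ^5e^(−24.51μ), i.e. Gamma(6, 24.51).
Mode = (a−1)/b = 5/24.51 ≈ 0.2040.

μ̂_MAP = 0.2040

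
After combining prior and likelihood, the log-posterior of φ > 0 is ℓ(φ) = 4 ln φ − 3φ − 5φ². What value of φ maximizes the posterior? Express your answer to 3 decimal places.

ℓ'(φ) = 4/φ − 3 − 10φ. Setting this to zero and multiplying by φ: 10φ² + 3φ − 4 = 0.
φ = (−3 + √(3² + 4·10·4)) / (2·10) = (−3 + √169) / 20 = (−3 + 13)/20 = 1/2.
ℓ''(φ) = −4/φ² − 10 < 0, confirming a maximum.

φ̂_MAP = 0.500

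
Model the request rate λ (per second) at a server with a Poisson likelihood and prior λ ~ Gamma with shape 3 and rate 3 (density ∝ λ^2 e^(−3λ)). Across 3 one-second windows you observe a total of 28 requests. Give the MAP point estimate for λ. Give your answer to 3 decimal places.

λ̂_MAP = 5.000

Σxᵢ = 28, n = 3.
Posterior ∝ λ^2e^(−3λ) · λ^28e^(−3λ) = λ^30e^(−6λ), i.e. Gamma(shape=31, rate=6).
The mode of a Gamma(a, b) with a ≥ 1 (shape–rate) is (a−1)/b = 30/6 ≈ 5.000.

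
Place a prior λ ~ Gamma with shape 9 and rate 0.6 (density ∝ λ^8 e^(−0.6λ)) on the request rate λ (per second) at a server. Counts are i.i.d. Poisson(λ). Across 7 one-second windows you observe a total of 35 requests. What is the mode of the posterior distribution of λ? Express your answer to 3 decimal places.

λ̂_MAP = 5.658

Σxᵢ = 35, n = 7.
Posterior ∝ λ^8e^(−0.6λ) · λ^35e^(−7λ) = λ^43e^(−7.6λ), i.e. Gamma(shape=44, rate=7.6).
The mode of a Gamma(a, b) with a ≥ 1 (shape–rate) is (a−1)/b = 43/7.6 ≈ 5.658.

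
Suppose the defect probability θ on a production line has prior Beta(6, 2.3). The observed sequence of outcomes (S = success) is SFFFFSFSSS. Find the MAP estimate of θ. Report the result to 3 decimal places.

Prior: Beta(6, 2.3).
Data: 5 successes in 10 trials (from the sequence). The binomial likelihood contributes θ^5(1−θ)^5, so the posterior is Beta(6+5, 2.3+5) = Beta(11, 7.3).
For Beta(a, b) with a, b > 1 the mode is (a−1)/(a+b−2) = 10/16.3 ≈ 0.613.

θ̂_MAP = 0.613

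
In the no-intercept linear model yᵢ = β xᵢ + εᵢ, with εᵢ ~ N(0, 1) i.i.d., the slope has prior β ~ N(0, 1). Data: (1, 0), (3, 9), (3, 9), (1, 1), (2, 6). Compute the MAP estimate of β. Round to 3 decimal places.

log p(β | y) = −Σ(yᵢ − βxᵢ)²/(2·1) − β²/(2·1) + const.
Setting the derivative to zero: Σxᵢ(yᵢ − βxᵢ)/1 − β/1 = 0, so β = Σxᵢyᵢ / (Σxᵢ² + σ²/τ²).
Σxᵢyᵢ = 1·0 + 3·9 + 3·9 + 1·1 + 2·6 = 67; Σxᵢ² = 24; σ²/τ² = 1.
β̂_MAP = 67 / (24 + 1) = 67/25 ≈ 2.680.

β̂_MAP = 2.680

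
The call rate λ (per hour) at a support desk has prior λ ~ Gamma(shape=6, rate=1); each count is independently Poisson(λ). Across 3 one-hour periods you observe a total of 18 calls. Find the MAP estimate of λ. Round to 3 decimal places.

λ̂_MAP = 5.750

Σxᵢ = 18, n = 3.
Posterior ∝ λ^5e^(−1λ) · λ^18e^(−3λ) = λ^23e^(−4λ), i.e. Gamma(shape=24, rate=4).
The mode of a Gamma(a, b) with a ≥ 1 (shape–rate) is (a−1)/b = 23/4 ≈ 5.750.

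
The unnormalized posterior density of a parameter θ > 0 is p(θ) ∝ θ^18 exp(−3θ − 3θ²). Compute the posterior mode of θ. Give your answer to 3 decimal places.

θ̂_MAP = 1.500

ℓ'(θ) = 18/θ − 3 − 6θ. Setting this to zero and multiplying by θ: 6θ² + 3θ − 18 = 0.
θ = (−3 + √(3² + 4·6·18)) / (2·6) = (−3 + √441) / 12 = (−3 + 21)/12 = 3/2.
ℓ''(θ) = −18/θ² − 6 < 0, confirming a maximum.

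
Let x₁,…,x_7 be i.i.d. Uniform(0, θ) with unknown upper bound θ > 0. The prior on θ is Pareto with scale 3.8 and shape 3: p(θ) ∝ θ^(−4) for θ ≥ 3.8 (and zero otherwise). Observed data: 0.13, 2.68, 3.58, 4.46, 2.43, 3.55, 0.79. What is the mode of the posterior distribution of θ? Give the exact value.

θ̂_MAP = 4.46

The Uniform(0, θ) likelihood is θ^(−n) for θ ≥ max(xᵢ), zero otherwise. Here max(xᵢ) = 4.46.
Posterior ∝ θ^(−4) · θ^(−7) = θ^(−11) on θ ≥ max(3.8, 4.46) = 4.46.
This density is strictly decreasing in θ, so the posterior mode lies at the lower boundary of the support.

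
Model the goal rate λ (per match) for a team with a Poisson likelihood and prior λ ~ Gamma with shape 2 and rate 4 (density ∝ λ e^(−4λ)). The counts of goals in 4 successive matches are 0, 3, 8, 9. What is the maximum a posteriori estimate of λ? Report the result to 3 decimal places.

λ̂_MAP = 2.625

Σxᵢ = 0+3+8+9 = 20, with n = 4.
Posterior ∝ λe^(−4λ) · λ^20e^(−4λ) = λ^21e^(−8λ), i.e. Gamma(shape=22, rate=8).
The mode of a Gamma(a, b) with a ≥ 1 (shape–rate) is (a−1)/b = 21/8 ≈ 2.625.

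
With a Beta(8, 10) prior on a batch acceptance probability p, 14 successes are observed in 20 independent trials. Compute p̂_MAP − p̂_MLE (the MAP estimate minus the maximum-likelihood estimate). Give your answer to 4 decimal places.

MAP − MLE = -0.1167

Posterior is Beta(22, 16); MAP = (22−1)/(38−2) = 21/36 ≈ 0.58333.
MLE ignores the prior: p̂_MLE = k/n = 14/20 ≈ 0.70000.
Difference = 21/36 − 14/20 = -7/60 ≈ -0.1167.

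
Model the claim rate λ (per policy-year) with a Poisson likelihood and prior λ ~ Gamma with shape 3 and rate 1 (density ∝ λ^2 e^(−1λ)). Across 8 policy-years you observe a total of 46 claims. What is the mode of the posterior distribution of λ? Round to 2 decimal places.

λ̂_MAP = 5.33

Σxᵢ = 46, n = 8.
Posterior ∝ λ^2e^(−1λ) · λ^46e^(−8λ) = λ^48e^(−9λ), i.e. Gamma(shape=49, rate=9).
The mode of a Gamma(a, b) with a ≥ 1 (shape–rate) is (a−1)/b = 48/9 ≈ 5.33.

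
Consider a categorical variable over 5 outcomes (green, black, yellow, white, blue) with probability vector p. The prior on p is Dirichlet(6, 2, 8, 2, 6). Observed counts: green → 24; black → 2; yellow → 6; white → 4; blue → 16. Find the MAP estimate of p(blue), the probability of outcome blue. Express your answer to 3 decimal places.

MAP estimate of p(blue) = 0.296

The posterior is Dirichlet(αᵢ + nᵢ) = Dirichlet(30, 4, 14, 6, 22).
For a Dirichlet(a₁,…,a_K) with all aᵢ > 1, the mode has j-th component (aⱼ − 1)/(Σaᵢ − K).
Here Σaᵢ = 76 and K = 5, so p(blue) = (22 − 1)/(76 − 5) = 21/71 ≈ 0.296.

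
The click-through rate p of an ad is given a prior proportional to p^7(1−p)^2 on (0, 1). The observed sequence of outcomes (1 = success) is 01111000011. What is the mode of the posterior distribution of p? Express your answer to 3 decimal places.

The prior density ∝ p^7(1−p)^2 is the kernel of Beta(8, 3).
Data: 6 successes in 11 trials (from the sequence). The binomial likelihood contributes p^6(1−p)^5, so the posterior is Beta(8+6, 3+5) = Beta(14, 8).
For Beta(a, b) with a, b > 1 the mode is (a−1)/(a+b−2) = 13/20 ≈ 0.650.

p̂_MAP = 0.650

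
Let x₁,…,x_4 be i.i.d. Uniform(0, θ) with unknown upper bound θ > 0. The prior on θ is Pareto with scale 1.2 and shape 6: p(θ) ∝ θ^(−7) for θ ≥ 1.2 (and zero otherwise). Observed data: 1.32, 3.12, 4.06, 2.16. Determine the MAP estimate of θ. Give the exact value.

θ̂_MAP = 4.06

The Uniform(0, θ) likelihood is θ^(−n) for θ ≥ max(xᵢ), zero otherwise. Here max(xᵢ) = 4.06.
Posterior ∝ θ^(−7) · θ^(−4) = θ^(−11) on θ ≥ max(1.2, 4.06) = 4.06.
This density is strictly decreasing in θ, so the posterior mode lies at the lower boundary of the support.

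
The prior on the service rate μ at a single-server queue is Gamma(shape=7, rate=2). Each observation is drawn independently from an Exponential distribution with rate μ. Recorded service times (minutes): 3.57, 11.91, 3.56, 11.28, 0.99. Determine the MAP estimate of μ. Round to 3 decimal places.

The Exponential(rate=μ) likelihood is ∝ μ^n e^(−μΣtᵢ). Here n = 5 and Σtᵢ = 3.57 + 11.91 + 3.56 + 11.28 + 0.99 = 31.31.
Posterior ∝ μ^6e^(−2μ) · μ^5e^(−31.31μ) = μ^11e^(−33.31μ), i.e. Gamma(12, 33.31).
Mode = (a−1)/b = 11/33.31 ≈ 0.330.

μ̂_MAP = 0.330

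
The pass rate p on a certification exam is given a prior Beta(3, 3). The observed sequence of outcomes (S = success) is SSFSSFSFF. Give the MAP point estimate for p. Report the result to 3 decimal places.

Prior: Beta(3, 3).
Data: 5 successes in 9 trials (from the sequence). The binomial likelihood contributes p^5(1−p)^4, so the posterior is Beta(3+5, 3+4) = Beta(8, 7).
For Beta(a, b) with a, b > 1 the mode is (a−1)/(a+b−2) = 7/13 ≈ 0.538.

p̂_MAP = 0.538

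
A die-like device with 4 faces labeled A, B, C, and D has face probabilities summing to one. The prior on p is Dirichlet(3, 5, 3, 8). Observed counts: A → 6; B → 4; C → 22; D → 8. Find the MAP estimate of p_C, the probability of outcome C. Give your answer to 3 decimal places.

MAP estimate of p_C = 0.436

The posterior is Dirichlet(αᵢ + nᵢ) = Dirichlet(9, 9, 25, 16).
For a Dirichlet(a₁,…,a_K) with all aᵢ > 1, the mode has j-th component (aⱼ − 1)/(Σaᵢ − K).
Here Σaᵢ = 59 and K = 4, so p_C = (25 − 1)/(59 − 4) = 24/55 ≈ 0.436.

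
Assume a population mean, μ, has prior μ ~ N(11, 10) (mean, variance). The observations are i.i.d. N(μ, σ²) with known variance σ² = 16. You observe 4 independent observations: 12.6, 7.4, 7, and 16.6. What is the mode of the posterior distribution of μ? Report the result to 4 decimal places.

n = 4; x̄ = (12.6 + 7.4 + 7 + 16.6)/4 = 43.6/4 = 10.9.
For a Normal prior and Normal likelihood with known variance, the posterior is Normal; its mode equals its mean, the precision-weighted average.
Prior precision 1/σ₀² = 1/10 = 0.1; data precision n/σ² = 4/16 = 0.25.
μ̂ = (0.1·11 + 0.25·10.9) / (0.1 + 0.25) = 3.825/0.35 = 153/14 ≈ 10.9286.

μ̂_MAP = 10.9286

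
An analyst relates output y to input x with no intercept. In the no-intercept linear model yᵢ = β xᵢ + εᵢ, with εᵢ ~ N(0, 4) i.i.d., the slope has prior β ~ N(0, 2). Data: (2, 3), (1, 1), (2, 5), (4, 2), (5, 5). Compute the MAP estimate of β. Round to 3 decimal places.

β̂_MAP = 0.962

log p(β | y) = −Σ(yᵢ − βxᵢ)²/(2·4) − β²/(2·2) + const.
Setting the derivative to zero: Σxᵢ(yᵢ − βxᵢ)/4 − β/2 = 0, so β = Σxᵢyᵢ / (Σxᵢ² + σ²/τ²).
Σxᵢyᵢ = 2·3 + 1·1 + 2·5 + 4·2 + 5·5 = 50; Σxᵢ² = 50; σ²/τ² = 2.
β̂_MAP = 50 / (50 + 2) = 50/52 ≈ 0.962.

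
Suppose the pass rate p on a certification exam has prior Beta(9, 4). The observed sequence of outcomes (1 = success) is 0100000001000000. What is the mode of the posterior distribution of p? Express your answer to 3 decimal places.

Prior: Beta(9, 4).
Data: 2 successes in 16 trials (from the sequence). The binomial likelihood contributes p^2(1−p)^14, so the posterior is Beta(9+2, 4+14) = Beta(11, 18).
For Beta(a, b) with a, b > 1 the mode is (a−1)/(a+b−2) = 10/27 ≈ 0.370.

p̂_MAP = 0.370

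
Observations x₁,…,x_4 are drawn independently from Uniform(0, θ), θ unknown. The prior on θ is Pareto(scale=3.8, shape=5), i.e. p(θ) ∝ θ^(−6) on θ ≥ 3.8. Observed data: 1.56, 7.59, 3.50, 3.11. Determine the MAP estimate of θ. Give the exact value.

θ̂_MAP = 7.59

The Uniform(0, θ) likelihood is θ^(−n) for θ ≥ max(xᵢ), zero otherwise. Here max(xᵢ) = 7.59.
Posterior ∝ θ^(−6) · θ^(−4) = θ^(−10) on θ ≥ max(3.8, 7.59) = 7.59.
This density is strictly decreasing in θ, so the posterior mode lies at the lower boundary of the support.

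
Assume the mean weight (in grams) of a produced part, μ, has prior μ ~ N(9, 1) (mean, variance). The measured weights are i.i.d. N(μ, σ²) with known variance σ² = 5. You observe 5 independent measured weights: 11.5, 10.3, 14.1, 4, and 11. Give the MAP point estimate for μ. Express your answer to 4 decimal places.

n = 5; x̄ = (11.5 + 10.3 + 14.1 + 4 + 11)/5 = 50.9/5 = 10.18.
For a Normal prior and Normal likelihood with known variance, the posterior is Normal; its mode equals its mean, the precision-weighted average.
Prior precision 1/σ₀² = 1/1 = 1; data precision n/σ² = 5/5 = 1.
μ̂ = (1·9 + 1·10.18) / (1 + 1) = 19.18/2 = 9.5900.

μ̂_MAP = 9.5900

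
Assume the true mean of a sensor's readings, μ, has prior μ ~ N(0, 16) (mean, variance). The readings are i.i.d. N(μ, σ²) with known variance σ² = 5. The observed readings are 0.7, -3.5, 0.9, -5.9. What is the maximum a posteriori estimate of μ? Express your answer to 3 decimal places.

μ̂_MAP = -1.809

n = 4; x̄ = (0.7 + (-3.5) + 0.9 + (-5.9))/4 = -7.8/4 = -1.95.
For a Normal prior and Normal likelihood with known variance, the posterior is Normal; its mode equals its mean, the precision-weighted average.
Prior precision 1/σ₀² = 1/16 = 0.0625; data precision n/σ² = 4/5 = 0.8.
μ̂ = (0.0625·0 + 0.8·(-1.95)) / (0.0625 + 0.8) = (-1.56)/0.8625 = -208/115 ≈ -1.809.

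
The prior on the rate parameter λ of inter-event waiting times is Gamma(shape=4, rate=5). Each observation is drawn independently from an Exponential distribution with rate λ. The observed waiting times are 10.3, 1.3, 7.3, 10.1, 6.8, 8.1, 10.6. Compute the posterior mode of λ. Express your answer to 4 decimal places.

The Exponential(rate=λ) likelihood is ∝ λ^n e^(−λΣtᵢ). Here n = 7 and Σtᵢ = 10.3 + 1.3 + 7.3 + 10.1 + 6.8 + 8.1 + 10.6 = 54.5.
Posterior ∝ λ^3e^(−5λ) · λ^7e^(−54.5λ) = λ^10e^(−59.5λ), i.e. Gamma(11, 59.5).
Mode = (a−1)/b = 10/59.5 ≈ 0.1681.

λ̂_MAP = 0.1681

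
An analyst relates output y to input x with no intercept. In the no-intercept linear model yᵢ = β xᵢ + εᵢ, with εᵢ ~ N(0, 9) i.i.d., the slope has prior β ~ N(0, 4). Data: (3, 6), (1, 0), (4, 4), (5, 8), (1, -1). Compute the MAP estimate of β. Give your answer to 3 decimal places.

β̂_MAP = 1.346

log p(β | y) = −Σ(yᵢ − βxᵢ)²/(2·9) − β²/(2·4) + const.
Setting the derivative to zero: Σxᵢ(yᵢ − βxᵢ)/9 − β/4 = 0, so β = Σxᵢyᵢ / (Σxᵢ² + σ²/τ²).
Σxᵢyᵢ = 3·6 + 1·0 + 4·4 + 5·8 + 1·(-1) = 73; Σxᵢ² = 52; σ²/τ² = 2.25.
β̂_MAP = 73 / (52 + 2.25) = 73/54.25 ≈ 1.346.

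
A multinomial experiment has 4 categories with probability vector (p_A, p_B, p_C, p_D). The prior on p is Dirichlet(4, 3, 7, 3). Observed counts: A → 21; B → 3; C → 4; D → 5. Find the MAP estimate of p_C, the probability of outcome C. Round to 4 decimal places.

The posterior is Dirichlet(αᵢ + nᵢ) = Dirichlet(25, 6, 11, 8).
For a Dirichlet(a₁,…,a_K) with all aᵢ > 1, the mode has j-th component (aⱼ − 1)/(Σaᵢ − K).
Here Σaᵢ = 50 and K = 4, so p_C = (11 − 1)/(50 − 4) = 10/46 ≈ 0.2174.

MAP estimate of p_C = 0.2174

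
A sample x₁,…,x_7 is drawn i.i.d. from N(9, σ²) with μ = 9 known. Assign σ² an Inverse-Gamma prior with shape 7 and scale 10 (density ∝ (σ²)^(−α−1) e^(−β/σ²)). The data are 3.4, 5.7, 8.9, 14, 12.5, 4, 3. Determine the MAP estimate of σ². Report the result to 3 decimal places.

σ̂²_MAP = 6.979

Sum of squared deviations about the known mean: SS = (3.4−9)² + (5.7−9)² + (8.9−9)² + (14−9)² + (12.5−9)² + (4−9)² + (3−9)² = 140.51.
The Normal likelihood contributes (σ²)^(−n/2) exp(−SS/(2σ²)), so the posterior is Inverse-Gamma(α + n/2, β + SS/2) = Inverse-Gamma(10.5, 80.255).
The mode of Inverse-Gamma(a, b) is b/(a+1) = 80.255/11.5 ≈ 6.979.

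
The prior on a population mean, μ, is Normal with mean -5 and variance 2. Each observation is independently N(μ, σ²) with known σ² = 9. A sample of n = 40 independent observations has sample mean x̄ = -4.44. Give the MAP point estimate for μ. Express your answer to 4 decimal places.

μ̂_MAP = -4.4966

n = 40, x̄ = -4.44.
For a Normal prior and Normal likelihood with known variance, the posterior is Normal; its mode equals its mean, the precision-weighted average.
Prior precision 1/σ₀² = 1/2 = 0.5; data precision n/σ² = 40/9.
μ̂ = (0.5·(-5) + (40/9)·(-4.44)) / (0.5 + 40/9) = (-667/30)/(89/18) = -2001/445 ≈ -4.4966.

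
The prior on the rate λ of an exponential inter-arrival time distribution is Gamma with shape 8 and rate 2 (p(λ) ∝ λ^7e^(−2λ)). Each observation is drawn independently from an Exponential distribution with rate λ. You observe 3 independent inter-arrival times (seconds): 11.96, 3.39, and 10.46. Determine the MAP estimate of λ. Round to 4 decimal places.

λ̂_MAP = 0.3596

The Exponential(rate=λ) likelihood is ∝ λ^n e^(−λΣtᵢ). Here n = 3 and Σtᵢ = 11.96 + 3.39 + 10.46 = 25.81.
Posterior ∝ λ^7e^(−2λ) · λ^3e^(−25.81λ) = λ^10e^(−27.81λ), i.e. Gamma(11, 27.81).
Mode = (a−1)/b = 10/27.81 ≈ 0.3596.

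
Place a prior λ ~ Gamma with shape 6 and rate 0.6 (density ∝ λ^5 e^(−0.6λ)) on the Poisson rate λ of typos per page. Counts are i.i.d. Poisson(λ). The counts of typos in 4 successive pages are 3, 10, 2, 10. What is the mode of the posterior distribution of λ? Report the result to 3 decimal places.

Σxᵢ = 3+10+2+10 = 25, with n = 4.
Posterior ∝ λ^5e^(−0.6λ) · λ^25e^(−4λ) = λ^30e^(−4.6λ), i.e. Gamma(shape=31, rate=4.6).
The mode of a Gamma(a, b) with a ≥ 1 (shape–rate) is (a−1)/b = 30/4.6 ≈ 6.522.

λ̂_MAP = 6.522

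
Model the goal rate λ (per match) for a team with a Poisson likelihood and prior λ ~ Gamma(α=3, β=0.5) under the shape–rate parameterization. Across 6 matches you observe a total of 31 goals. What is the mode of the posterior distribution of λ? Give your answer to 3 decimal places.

λ̂_MAP = 5.077

Σxᵢ = 31, n = 6.
Posterior ∝ λ^2e^(−0.5λ) · λ^31e^(−6λ) = λ^33e^(−6.5λ), i.e. Gamma(shape=34, rate=6.5).
The mode of a Gamma(a, b) with a ≥ 1 (shape–rate) is (a−1)/b = 33/6.5 ≈ 5.077.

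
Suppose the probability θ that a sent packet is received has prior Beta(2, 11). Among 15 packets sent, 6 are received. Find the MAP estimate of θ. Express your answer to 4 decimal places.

θ̂_MAP = 0.2692

Prior: Beta(2, 11).
Data: 6 successes in 15 trials. The binomial likelihood contributes θ^6(1−θ)^9, so the posterior is Beta(2+6, 11+9) = Beta(8, 20).
For Beta(a, b) with a, b > 1 the mode is (a−1)/(a+b−2) = 7/26 ≈ 0.2692.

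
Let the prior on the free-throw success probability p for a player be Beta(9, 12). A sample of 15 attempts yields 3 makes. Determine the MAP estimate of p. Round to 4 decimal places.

Prior: Beta(9, 12).
Data: 3 successes in 15 trials. The binomial likelihood contributes p^3(1−p)^12, so the posterior is Beta(9+3, 12+12) = Beta(12, 24).
For Beta(a, b) with a, b > 1 the mode is (a−1)/(a+b−2) = 11/34 ≈ 0.3235.

p̂_MAP = 0.3235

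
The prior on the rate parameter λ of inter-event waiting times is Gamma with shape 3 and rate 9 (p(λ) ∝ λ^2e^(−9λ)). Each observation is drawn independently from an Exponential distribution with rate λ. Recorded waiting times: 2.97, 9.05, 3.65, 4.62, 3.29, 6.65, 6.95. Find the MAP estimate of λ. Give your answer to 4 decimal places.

λ̂_MAP = 0.1949

The Exponential(rate=λ) likelihood is ∝ λ^n e^(−λΣtᵢ). Here n = 7 and Σtᵢ = 2.97 + 9.05 + 3.65 + 4.62 + 3.29 + 6.65 + 6.95 = 37.18.
Posterior ∝ λ^2e^(−9λ) · λ^7e^(−37.18λ) = λ^9e^(−46.18λ), i.e. Gamma(10, 46.18).
Mode = (a−1)/b = 9/46.18 ≈ 0.1949.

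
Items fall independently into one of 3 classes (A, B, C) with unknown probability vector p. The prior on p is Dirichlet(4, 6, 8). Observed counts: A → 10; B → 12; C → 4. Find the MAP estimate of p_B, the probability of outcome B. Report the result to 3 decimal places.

MAP estimate of p_B = 0.415

The posterior is Dirichlet(αᵢ + nᵢ) = Dirichlet(14, 18, 12).
For a Dirichlet(a₁,…,a_K) with all aᵢ > 1, the mode has j-th component (aⱼ − 1)/(Σaᵢ − K).
Here Σaᵢ = 44 and K = 3, so p_B = (18 − 1)/(44 − 3) = 17/41 ≈ 0.415.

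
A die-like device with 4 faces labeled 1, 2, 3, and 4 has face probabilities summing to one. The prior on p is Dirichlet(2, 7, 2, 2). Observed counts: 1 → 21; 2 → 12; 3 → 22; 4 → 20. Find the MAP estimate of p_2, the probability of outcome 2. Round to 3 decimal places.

The posterior is Dirichlet(αᵢ + nᵢ) = Dirichlet(23, 19, 24, 22).
For a Dirichlet(a₁,…,a_K) with all aᵢ > 1, the mode has j-th component (aⱼ − 1)/(Σaᵢ − K).
Here Σaᵢ = 88 and K = 4, so p_2 = (19 − 1)/(88 − 4) = 18/84 ≈ 0.214.

MAP estimate: 0.214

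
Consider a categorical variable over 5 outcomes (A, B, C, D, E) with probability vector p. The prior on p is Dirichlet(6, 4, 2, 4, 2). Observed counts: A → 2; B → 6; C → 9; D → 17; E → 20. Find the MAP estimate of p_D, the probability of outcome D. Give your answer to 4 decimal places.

MAP estimate of p_D = 0.2985

The posterior is Dirichlet(αᵢ + nᵢ) = Dirichlet(8, 10, 11, 21, 22).
For a Dirichlet(a₁,…,a_K) with all aᵢ > 1, the mode has j-th component (aⱼ − 1)/(Σaᵢ − K).
Here Σaᵢ = 72 and K = 5, so p_D = (21 − 1)/(72 − 5) = 20/67 ≈ 0.2985.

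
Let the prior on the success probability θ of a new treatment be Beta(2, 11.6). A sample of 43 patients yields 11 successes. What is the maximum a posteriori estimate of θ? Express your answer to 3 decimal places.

θ̂_MAP = 0.220

Prior: Beta(2, 11.6).
Data: 11 successes in 43 trials. The binomial likelihood contributes θ^11(1−θ)^32, so the posterior is Beta(2+11, 11.6+32) = Beta(13, 43.6).
For Beta(a, b) with a, b > 1 the mode is (a−1)/(a+b−2) = 12/54.6 ≈ 0.220.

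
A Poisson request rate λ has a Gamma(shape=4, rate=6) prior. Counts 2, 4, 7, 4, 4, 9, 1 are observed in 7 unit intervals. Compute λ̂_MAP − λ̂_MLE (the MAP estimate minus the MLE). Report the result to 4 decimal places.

Σxᵢ = 31. Posterior is Gamma(35, 13); MAP = (35−1)/13 = 34/13 ≈ 2.61538.
MLE = x̄ = 31/7 ≈ 4.42857.
Difference = 34/13 − 31/7 = -165/91 ≈ -1.8132.

MAP − MLE = -1.8132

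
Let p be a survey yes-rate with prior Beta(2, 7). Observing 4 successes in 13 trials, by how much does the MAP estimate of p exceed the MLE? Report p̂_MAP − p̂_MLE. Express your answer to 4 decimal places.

MAP − MLE = -0.0577

Posterior is Beta(6, 16); MAP = (6−1)/(22−2) = 5/20 ≈ 0.25000.
MLE ignores the prior: p̂_MLE = k/n = 4/13 ≈ 0.30769.
Difference = 5/20 − 4/13 = -3/52 ≈ -0.0577.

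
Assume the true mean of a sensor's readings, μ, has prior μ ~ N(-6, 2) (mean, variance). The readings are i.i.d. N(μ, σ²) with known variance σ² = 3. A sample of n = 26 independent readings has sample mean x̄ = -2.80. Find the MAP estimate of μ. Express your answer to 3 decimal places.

μ̂_MAP = -2.975

n = 26, x̄ = -2.80.
For a Normal prior and Normal likelihood with known variance, the posterior is Normal; its mode equals its mean, the precision-weighted average.
Prior precision 1/σ₀² = 1/2 = 0.5; data precision n/σ² = 26/3.
μ̂ = (0.5·(-6) + (26/3)·(-2.8)) / (0.5 + 26/3) = (-409/15)/(55/6) = -818/275 ≈ -2.975.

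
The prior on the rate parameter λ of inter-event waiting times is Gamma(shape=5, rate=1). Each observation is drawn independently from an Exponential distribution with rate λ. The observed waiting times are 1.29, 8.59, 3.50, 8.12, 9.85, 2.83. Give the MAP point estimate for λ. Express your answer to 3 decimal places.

The Exponential(rate=λ) likelihood is ∝ λ^n e^(−λΣtᵢ). Here n = 6 and Σtᵢ = 1.29 + 8.59 + 3.50 + 8.12 + 9.85 + 2.83 = 34.18.
Posterior ∝ λ^4e^(−1λ) · λ^6e^(−34.18λ) = λ^10e^(−35.18λ), i.e. Gamma(11, 35.18).
Mode = (a−1)/b = 10/35.18 ≈ 0.284.

λ̂_MAP = 0.284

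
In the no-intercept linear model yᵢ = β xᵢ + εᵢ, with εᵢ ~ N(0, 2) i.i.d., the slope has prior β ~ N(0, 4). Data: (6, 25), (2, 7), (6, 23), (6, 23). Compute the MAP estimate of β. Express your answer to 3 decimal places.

log p(β | y) = −Σ(yᵢ − βxᵢ)²/(2·2) − β²/(2·4) + const.
Setting the derivative to zero: Σxᵢ(yᵢ − βxᵢ)/2 − β/4 = 0, so β = Σxᵢyᵢ / (Σxᵢ² + σ²/τ²).
Σxᵢyᵢ = 6·25 + 2·7 + 6·23 + 6·23 = 440; Σxᵢ² = 112; σ²/τ² = 0.5.
β̂_MAP = 440 / (112 + 0.5) = 440/112.5 ≈ 3.911.

β̂_MAP = 3.911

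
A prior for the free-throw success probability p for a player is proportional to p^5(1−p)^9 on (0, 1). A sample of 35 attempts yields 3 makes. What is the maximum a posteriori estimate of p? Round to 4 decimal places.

p̂_MAP = 0.1633

The prior density ∝ p^5(1−p)^9 is the kernel of Beta(6, 10).
Data: 3 successes in 35 trials. The binomial likelihood contributes p^3(1−p)^32, so the posterior is Beta(6+3, 10+32) = Beta(9, 42).
For Beta(a, b) with a, b > 1 the mode is (a−1)/(a+b−2) = 8/49 ≈ 0.1633.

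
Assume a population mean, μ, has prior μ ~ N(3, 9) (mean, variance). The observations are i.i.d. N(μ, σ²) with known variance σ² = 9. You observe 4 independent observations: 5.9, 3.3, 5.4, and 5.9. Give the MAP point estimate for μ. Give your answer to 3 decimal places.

μ̂_MAP = 4.700

n = 4; x̄ = (5.9 + 3.3 + 5.4 + 5.9)/4 = 20.5/4 = 5.125.
For a Normal prior and Normal likelihood with known variance, the posterior is Normal; its mode equals its mean, the precision-weighted average.
Prior precision 1/σ₀² = 1/9; data precision n/σ² = 4/9.
μ̂ = ((1/9)·3 + (4/9)·5.125) / (1/9 + 4/9) = (47/18)/(5/9) = 4.700.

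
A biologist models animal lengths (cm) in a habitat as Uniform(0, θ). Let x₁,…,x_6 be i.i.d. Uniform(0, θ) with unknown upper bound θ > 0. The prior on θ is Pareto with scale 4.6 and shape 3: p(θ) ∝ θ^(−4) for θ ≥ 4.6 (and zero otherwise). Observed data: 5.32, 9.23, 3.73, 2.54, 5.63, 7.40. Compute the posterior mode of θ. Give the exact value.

θ̂_MAP = 9.23

The Uniform(0, θ) likelihood is θ^(−n) for θ ≥ max(xᵢ), zero otherwise. Here max(xᵢ) = 9.23.
Posterior ∝ θ^(−4) · θ^(−6) = θ^(−10) on θ ≥ max(4.6, 9.23) = 9.23.
This density is strictly decreasing in θ, so the posterior mode lies at the lower boundary of the support.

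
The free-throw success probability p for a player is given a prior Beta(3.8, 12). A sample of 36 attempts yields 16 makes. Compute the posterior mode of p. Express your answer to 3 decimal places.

p̂_MAP = 0.378

Prior: Beta(3.8, 12).
Data: 16 successes in 36 trials. The binomial likelihood contributes p^16(1−p)^20, so the posterior is Beta(3.8+16, 12+20) = Beta(19.8, 32).
For Beta(a, b) with a, b > 1 the mode is (a−1)/(a+b−2) = 18.8/49.8 ≈ 0.378.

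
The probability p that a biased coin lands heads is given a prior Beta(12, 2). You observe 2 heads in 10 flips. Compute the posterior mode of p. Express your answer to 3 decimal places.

p̂_MAP = 0.591

Prior: Beta(12, 2).
Data: 2 successes in 10 trials. The binomial likelihood contributes p^2(1−p)^8, so the posterior is Beta(12+2, 2+8) = Beta(14, 10).
For Beta(a, b) with a, b > 1 the mode is (a−1)/(a+b−2) = 13/22 ≈ 0.591.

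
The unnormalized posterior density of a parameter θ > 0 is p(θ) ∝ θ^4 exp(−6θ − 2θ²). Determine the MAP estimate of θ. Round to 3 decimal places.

ℓ'(θ) = 4/θ − 6 − 4θ. Setting this to zero and multiplying by θ: 4θ² + 6θ − 4 = 0.
θ = (−6 + √(6² + 4·4·4)) / (2·4) = (−6 + √100) / 8 = (−6 + 10)/8 = 1/2.
ℓ''(θ) = −4/θ² − 4 < 0, confirming a maximum.

θ̂_MAP = 0.500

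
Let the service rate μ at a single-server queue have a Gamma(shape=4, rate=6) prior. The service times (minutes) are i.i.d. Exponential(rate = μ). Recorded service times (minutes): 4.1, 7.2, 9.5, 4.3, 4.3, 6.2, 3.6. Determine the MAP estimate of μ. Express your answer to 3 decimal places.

μ̂_MAP = 0.221

The Exponential(rate=μ) likelihood is ∝ μ^n e^(−μΣtᵢ). Here n = 7 and Σtᵢ = 4.1 + 7.2 + 9.5 + 4.3 + 4.3 + 6.2 + 3.6 = 39.2.
Posterior ∝ μ^3e^(−6μ) · μ^7e^(−39.2μ) = μ^10e^(−45.2μ), i.e. Gamma(11, 45.2).
Mode = (a−1)/b = 10/45.2 ≈ 0.221.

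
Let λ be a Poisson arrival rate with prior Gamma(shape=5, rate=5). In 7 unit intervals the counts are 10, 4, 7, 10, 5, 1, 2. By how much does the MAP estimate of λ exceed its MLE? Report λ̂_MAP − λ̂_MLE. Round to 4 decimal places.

MAP − MLE = -1.9881

Σxᵢ = 39. Posterior is Gamma(44, 12); MAP = (44−1)/12 = 43/12 ≈ 3.58333.
MLE = x̄ = 39/7 ≈ 5.57143.
Difference = 43/12 − 39/7 = -167/84 ≈ -1.9881.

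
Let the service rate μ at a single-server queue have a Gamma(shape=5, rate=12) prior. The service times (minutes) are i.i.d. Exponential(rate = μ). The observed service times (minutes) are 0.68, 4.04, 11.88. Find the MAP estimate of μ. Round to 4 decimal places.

The Exponential(rate=μ) likelihood is ∝ μ^n e^(−μΣtᵢ). Here n = 3 and Σtᵢ = 0.68 + 4.04 + 11.88 = 16.60.
Posterior ∝ μ^4e^(−12μ) · μ^3e^(−16.60μ) = μ^7e^(−28.60μ), i.e. Gamma(8, 28.60).
Mode = (a−1)/b = 7/28.60 ≈ 0.2448.

μ̂_MAP = 0.2448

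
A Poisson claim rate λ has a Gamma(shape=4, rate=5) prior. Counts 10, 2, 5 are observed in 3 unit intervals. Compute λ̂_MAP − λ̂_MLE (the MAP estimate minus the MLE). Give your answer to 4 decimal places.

Σxᵢ = 17. Posterior is Gamma(21, 8); MAP = (21−1)/8 = 20/8 ≈ 2.50000.
MLE = x̄ = 17/3 ≈ 5.66667.
Difference = 20/8 − 17/3 = -19/6 ≈ -3.1667.

MAP − MLE = -3.1667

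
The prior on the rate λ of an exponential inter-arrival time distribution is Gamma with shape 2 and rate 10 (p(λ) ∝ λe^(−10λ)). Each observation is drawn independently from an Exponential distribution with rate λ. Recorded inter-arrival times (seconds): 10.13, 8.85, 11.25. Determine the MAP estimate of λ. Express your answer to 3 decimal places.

The Exponential(rate=λ) likelihood is ∝ λ^n e^(−λΣtᵢ). Here n = 3 and Σtᵢ = 10.13 + 8.85 + 11.25 = 30.23.
Posterior ∝ λe^(−10λ) · λ^3e^(−30.23λ) = λ^4e^(−40.23λ), i.e. Gamma(5, 40.23).
Mode = (a−1)/b = 4/40.23 ≈ 0.099.

λ̂_MAP = 0.099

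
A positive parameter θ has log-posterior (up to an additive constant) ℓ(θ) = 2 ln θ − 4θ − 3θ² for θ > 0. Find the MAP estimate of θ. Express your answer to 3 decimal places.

ℓ'(θ) = 2/θ − 4 − 6θ. Setting this to zero and multiplying by θ: 6θ² + 4θ − 2 = 0.
θ = (−4 + √(4² + 4·6·2)) / (2·6) = (−4 + √64) / 12 = (−4 + 8)/12 = 1/3.
ℓ''(θ) = −2/θ² − 6 < 0, confirming a maximum.

θ̂_MAP = 0.333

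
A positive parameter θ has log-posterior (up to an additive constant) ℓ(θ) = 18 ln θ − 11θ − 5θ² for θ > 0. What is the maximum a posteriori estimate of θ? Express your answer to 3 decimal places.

ℓ'(θ) = 18/θ − 11 − 10θ. Setting this to zero and multiplying by θ: 10θ² + 11θ − 18 = 0.
θ = (−11 + √(11² + 4·10·18)) / (2·10) = (−11 + √841) / 20 = (−11 + 29)/20 = 9/10.
ℓ''(θ) = −18/θ² − 10 < 0, confirming a maximum.

θ̂_MAP = 0.900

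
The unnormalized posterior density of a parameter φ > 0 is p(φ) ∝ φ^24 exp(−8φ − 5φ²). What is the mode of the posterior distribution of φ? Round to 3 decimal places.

ℓ'(φ) = 24/φ − 8 − 10φ. Setting this to zero and multiplying by φ: 10φ² + 8φ − 24 = 0.
φ = (−8 + √(8² + 4·10·24)) / (2·10) = (−8 + √1024) / 20 = (−8 + 32)/20 = 6/5.
ℓ''(φ) = −24/φ² − 10 < 0, confirming a maximum.

φ̂_MAP = 1.200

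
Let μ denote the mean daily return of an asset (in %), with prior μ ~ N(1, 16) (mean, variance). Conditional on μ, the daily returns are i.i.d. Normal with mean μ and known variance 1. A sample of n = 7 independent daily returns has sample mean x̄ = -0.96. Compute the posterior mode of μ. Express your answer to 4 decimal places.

n = 7, x̄ = -0.96.
For a Normal prior and Normal likelihood with known variance, the posterior is Normal; its mode equals its mean, the precision-weighted average.
Prior precision 1/σ₀² = 1/16 = 0.0625; data precision n/σ² = 7/1 = 7.
μ̂ = (0.0625·1 + 7·(-0.96)) / (0.0625 + 7) = (-6.6575)/7.0625 = -2663/2825 ≈ -0.9427.

μ̂_MAP = -0.9427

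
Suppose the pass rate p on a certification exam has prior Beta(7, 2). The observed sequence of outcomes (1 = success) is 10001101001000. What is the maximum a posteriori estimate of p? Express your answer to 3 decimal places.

p̂_MAP = 0.524

Prior: Beta(7, 2).
Data: 5 successes in 14 trials (from the sequence). The binomial likelihood contributes p^5(1−p)^9, so the posterior is Beta(7+5, 2+9) = Beta(12, 11).
For Beta(a, b) with a, b > 1 the mode is (a−1)/(a+b−2) = 11/21 ≈ 0.524.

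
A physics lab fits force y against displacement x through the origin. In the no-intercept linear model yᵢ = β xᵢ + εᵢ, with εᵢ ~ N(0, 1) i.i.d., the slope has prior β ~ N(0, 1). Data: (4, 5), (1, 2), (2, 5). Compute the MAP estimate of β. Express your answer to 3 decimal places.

log p(β | y) = −Σ(yᵢ − βxᵢ)²/(2·1) − β²/(2·1) + const.
Setting the derivative to zero: Σxᵢ(yᵢ − βxᵢ)/1 − β/1 = 0, so β = Σxᵢyᵢ / (Σxᵢ² + σ²/τ²).
Σxᵢyᵢ = 4·5 + 1·2 + 2·5 = 32; Σxᵢ² = 21; σ²/τ² = 1.
β̂_MAP = 32 / (21 + 1) = 32/22 ≈ 1.455.

β̂_MAP = 1.455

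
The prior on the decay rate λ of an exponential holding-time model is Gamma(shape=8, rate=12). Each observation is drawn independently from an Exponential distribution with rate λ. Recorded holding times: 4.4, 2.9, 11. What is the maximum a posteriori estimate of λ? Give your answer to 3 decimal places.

The Exponential(rate=λ) likelihood is ∝ λ^n e^(−λΣtᵢ). Here n = 3 and Σtᵢ = 4.4 + 2.9 + 11 = 18.3.
Posterior ∝ λ^7e^(−12λ) · λ^3e^(−18.3λ) = λ^10e^(−30.3λ), i.e. Gamma(11, 30.3).
Mode = (a−1)/b = 10/30.3 ≈ 0.330.

λ̂_MAP = 0.330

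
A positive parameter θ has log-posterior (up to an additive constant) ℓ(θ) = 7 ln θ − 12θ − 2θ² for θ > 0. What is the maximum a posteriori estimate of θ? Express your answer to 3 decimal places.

ℓ'(θ) = 7/θ − 12 − 4θ. Setting this to zero and multiplying by θ: 4θ² + 12θ − 7 = 0.
θ = (−12 + √(12² + 4·4·7)) / (2·4) = (−12 + √256) / 8 = (−12 + 16)/8 = 1/2.
ℓ''(θ) = −7/θ² − 4 < 0, confirming a maximum.

θ̂_MAP = 0.500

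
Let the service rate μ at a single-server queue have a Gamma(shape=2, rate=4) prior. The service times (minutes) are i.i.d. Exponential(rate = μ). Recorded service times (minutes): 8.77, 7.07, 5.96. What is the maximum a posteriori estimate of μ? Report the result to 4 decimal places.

The Exponential(rate=μ) likelihood is ∝ μ^n e^(−μΣtᵢ). Here n = 3 and Σtᵢ = 8.77 + 7.07 + 5.96 = 21.80.
Posterior ∝ μe^(−4μ) · μ^3e^(−21.80μ) = μ^4e^(−25.80μ), i.e. Gamma(5, 25.80).
Mode = (a−1)/b = 4/25.80 ≈ 0.1550.

μ̂_MAP = 0.1550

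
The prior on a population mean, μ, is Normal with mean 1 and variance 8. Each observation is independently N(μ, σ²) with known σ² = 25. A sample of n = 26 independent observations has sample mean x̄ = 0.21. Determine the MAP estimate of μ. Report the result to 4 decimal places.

n = 26, x̄ = 0.21.
For a Normal prior and Normal likelihood with known variance, the posterior is Normal; its mode equals its mean, the precision-weighted average.
Prior precision 1/σ₀² = 1/8 = 0.125; data precision n/σ² = 26/25 = 1.04.
μ̂ = (0.125·1 + 1.04·0.21) / (0.125 + 1.04) = 0.3434/1.165 = 1717/5825 ≈ 0.2948.

μ̂_MAP = 0.2948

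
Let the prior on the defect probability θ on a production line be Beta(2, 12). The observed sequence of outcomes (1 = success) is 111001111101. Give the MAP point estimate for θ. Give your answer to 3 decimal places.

θ̂_MAP = 0.417

Prior: Beta(2, 12).
Data: 9 successes in 12 trials (from the sequence). The binomial likelihood contributes θ^9(1−θ)^3, so the posterior is Beta(2+9, 12+3) = Beta(11, 15).
For Beta(a, b) with a, b > 1 the mode is (a−1)/(a+b−2) = 10/24 ≈ 0.417.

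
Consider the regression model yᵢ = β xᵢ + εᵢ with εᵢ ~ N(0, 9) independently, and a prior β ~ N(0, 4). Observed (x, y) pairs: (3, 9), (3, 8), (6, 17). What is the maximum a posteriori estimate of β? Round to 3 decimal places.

β̂_MAP = 2.720

log p(β | y) = −Σ(yᵢ − βxᵢ)²/(2·9) − β²/(2·4) + const.
Setting the derivative to zero: Σxᵢ(yᵢ − βxᵢ)/9 − β/4 = 0, so β = Σxᵢyᵢ / (Σxᵢ² + σ²/τ²).
Σxᵢyᵢ = 3·9 + 3·8 + 6·17 = 153; Σxᵢ² = 54; σ²/τ² = 2.25.
β̂_MAP = 153 / (54 + 2.25) = 153/56.25 ≈ 2.720.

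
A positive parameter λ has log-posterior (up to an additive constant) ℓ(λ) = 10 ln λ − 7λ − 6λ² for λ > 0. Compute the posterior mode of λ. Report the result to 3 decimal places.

ℓ'(λ) = 10/λ − 7 − 12λ. Setting this to zero and multiplying by λ: 12λ² + 7λ − 10 = 0.
λ = (−7 + √(7² + 4·12·10)) / (2·12) = (−7 + √529) / 24 = (−7 + 23)/24 = 2/3.
ℓ''(λ) = −10/λ² − 12 < 0, confirming a maximum.

λ̂_MAP = 0.667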